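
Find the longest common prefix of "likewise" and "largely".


Word 1: "likewise"
Word 2: "largely"
Comparing from start:
  Pos 0: 'l' == 'l'
  Pos 1: 'i' != 'a' (stop)
LCP = "l" (length 1)


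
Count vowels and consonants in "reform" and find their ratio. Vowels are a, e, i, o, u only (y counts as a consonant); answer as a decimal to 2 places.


Word: "reform"
Vowels (a,e,i,o,u): 2
Consonants: 4
Ratio = 2/4
= 0.50


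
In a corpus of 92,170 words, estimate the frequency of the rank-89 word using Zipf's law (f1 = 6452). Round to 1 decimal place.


Zipf's law: f(r) = f(1) / r
f(1) = 6452
f(89) = 6452 / 89
= 72.5 occurrences


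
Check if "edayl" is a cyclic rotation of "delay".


Word: "delay", Candidate: "edayl"
Method: check if candidate is substring of word+word
"delaydelay" contains "edayl"? No
Is rotation = No


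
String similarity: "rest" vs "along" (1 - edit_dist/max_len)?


Word 1: "rest" (length 4)
Word 2: "along" (length 5)
One optimal edit sequence:
  1. insert 'a'  (+1)
  2. substitute 'r' -> 'l'  (+1)
  3. substitute 'e' -> 'o'  (+1)
  4. substitute 's' -> 'n'  (+1)
  5. substitute 't' -> 'g'  (+1)
Edit distance = 5
Max length = max(4, 5) = 5
Similarity = 1 - 5/5
= 0.0000


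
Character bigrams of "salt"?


Word: "salt" (length 4)
Number of bigrams = 4 - 2 + 1 = 3
  Position 0: "sa"
  Position 1: "al"
  Position 2: "lt"
Bigrams = "sa", "al", "lt"


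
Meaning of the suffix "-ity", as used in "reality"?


Suffix: -ity
Example: reality (real + -ity)
Meaning = quality of


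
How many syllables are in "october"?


Word: "october"
Syllable breakdown: oc / to / ber
Counting: 3 parts
= 3 syllables


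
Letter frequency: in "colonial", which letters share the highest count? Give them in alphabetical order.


Word: "colonial"
Letter counts:
  'a': 1
  'c': 1
  'i': 1
  'l': 2
  'n': 1
  'o': 2
Maximum count = 2
Most frequent = 'l', 'o' (2 times each)


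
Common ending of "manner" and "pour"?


Word 1: "manner"
Word 2: "pour"
Comparing from end:
  Pos -1: 'r' == 'r'
  Pos -2: 'e' != 'u' (stop)
LCS = "r" (length 1)


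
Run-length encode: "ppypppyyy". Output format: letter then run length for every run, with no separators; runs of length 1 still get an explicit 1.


String: "ppypppyyy"
Scanning for consecutive runs:
  'p' x 2
  'y' x 1
  'p' x 3
  'y' x 3
RLE = "p2y1p3y3"


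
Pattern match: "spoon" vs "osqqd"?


Pattern of "spoon": [0, 1, 2, 2, 3]
Pattern of "osqqd": [0, 1, 2, 2, 3]
Patterns match
Same pattern = Yes


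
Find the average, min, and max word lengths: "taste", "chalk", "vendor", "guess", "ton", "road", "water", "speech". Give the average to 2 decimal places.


Lengths: "taste"=5, "chalk"=5, "vendor"=6, "guess"=5, "ton"=3, "road"=4, "water"=5, "speech"=6
Sum = 39, Count = 8
Average = 39/8 = 4.88
= avg=4.88, min=3, max=6


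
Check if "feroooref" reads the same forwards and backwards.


Word: "feroooref"
Reversed: "feroooref"
Forward == Backward? feroooref == feroooref
Palindrome = Yes


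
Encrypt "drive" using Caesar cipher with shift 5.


Word: "drive"
Shift: 5
Each letter → (letter + shift) mod 26:
  'd' (3) + 5 = 8 → 'i'
  'r' (17) + 5 = 22 → 'w'
  'i' (8) + 5 = 13 → 'n'
  'v' (21) + 5 = 0 → 'a'
  'e' (4) + 5 = 9 → 'j'
Result = "iwnaj"


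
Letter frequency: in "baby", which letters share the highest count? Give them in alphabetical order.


Word: "baby"
Letter counts:
  'a': 1
  'b': 2
  'y': 1
Maximum count = 2
Most frequent = 'b' (2 times each)


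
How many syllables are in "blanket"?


Word: "blanket"
Syllable breakdown: blan / ket
Counting: 2 parts
= 2 syllables


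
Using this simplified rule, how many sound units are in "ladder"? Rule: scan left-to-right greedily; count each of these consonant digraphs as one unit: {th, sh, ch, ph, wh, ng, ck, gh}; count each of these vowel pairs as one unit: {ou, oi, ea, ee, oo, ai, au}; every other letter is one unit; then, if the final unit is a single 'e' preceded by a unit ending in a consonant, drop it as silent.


Word: "ladder" (6 letters)
Left-to-right scan:
  1. 'l' (letter)
  2. 'a' (letter)
  3. 'd' (letter)
  4. 'd' (letter)
  5. 'e' (letter)
  6. 'r' (letter)
Units from scan: 6
Sound units = 6 units


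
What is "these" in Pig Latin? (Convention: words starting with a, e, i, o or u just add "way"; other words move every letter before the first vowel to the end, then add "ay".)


Word: "these"
Starts with consonant(s) → move to end, add 'ay'
Consonant cluster: "th"
Pig Latin = "esethay"


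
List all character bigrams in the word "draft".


Word: "draft" (length 5)
Number of bigrams = 5 - 2 + 1 = 4
  Position 0: "dr"
  Position 1: "ra"
  Position 2: "af"
  Position 3: "ft"
Bigrams = "dr", "ra", "af", "ft"


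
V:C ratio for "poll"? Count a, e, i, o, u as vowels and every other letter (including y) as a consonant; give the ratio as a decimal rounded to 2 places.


Word: "poll"
Vowels (a,e,i,o,u): 1
Consonants: 3
Ratio = 1/3
= 0.33


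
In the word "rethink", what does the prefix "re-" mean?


Prefix: re-
Example: rethink = re- + think
Meaning = again


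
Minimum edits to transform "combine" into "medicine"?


Word 1: "combine" (length 7)
Word 2: "medicine" (length 8)
One optimal edit sequence (insert/delete/substitute each cost 1):
  1. insert 'm'  (+1)
  2. substitute 'c' -> 'e'  (+1)
  3. substitute 'o' -> 'd'  (+1)
  4. substitute 'm' -> 'i'  (+1)
  5. substitute 'b' -> 'c'  (+1)
  6. keep 'i'
  7. keep 'n'
  8. keep 'e'
Total edit operations: 5
Edit distance = 5


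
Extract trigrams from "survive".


Word: "survive" (length 7)
Number of trigrams = 7 - 3 + 1 = 5
  Position 0: "sur"
  Position 1: "urv"
  Position 2: "rvi"
  Position 3: "viv"
  Position 4: "ive"
Trigrams = "sur", "urv", "rvi", "viv", "ive"


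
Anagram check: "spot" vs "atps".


Word 1: "spot" → sorted: opst
Word 2: "atps" → sorted: apst
Same letters? opst != apst
Anagram = No


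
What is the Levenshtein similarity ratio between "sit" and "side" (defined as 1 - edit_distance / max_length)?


Word 1: "sit" (length 3)
Word 2: "side" (length 4)
One optimal edit sequence:
  1. keep 's'
  2. keep 'i'
  3. insert 'd'  (+1)
  4. substitute 't' -> 'e'  (+1)
Edit distance = 2
Max length = max(3, 4) = 4
Similarity = 1 - 2/4
= 0.5000


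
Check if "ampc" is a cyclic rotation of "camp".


Word: "camp", Candidate: "ampc"
Method: check if candidate is substring of word+word
"campcamp" contains "ampc"? Yes
Is rotation = Yes


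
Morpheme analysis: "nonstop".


Word: "nonstop"
Morphemes: non- | stop
Each morpheme carries meaning
= 2 morphemes


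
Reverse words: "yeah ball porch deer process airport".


Original: "yeah ball porch deer process airport"
Words (1..n): yeah | ball | porch | deer | process | airport
Reversed (n..1): airport | process | deer | porch | ball | yeah
Result = "airport process deer porch ball yeah"


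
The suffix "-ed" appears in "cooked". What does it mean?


Suffix: -ed
As in: cooked -> cook + -ed
Meaning = past tense


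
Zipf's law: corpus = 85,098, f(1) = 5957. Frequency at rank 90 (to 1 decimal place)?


Zipf's law: f(r) = f(1) / r
f(1) = 5957
f(90) = 5957 / 90
= 66.2 occurrences


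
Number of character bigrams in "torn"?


Word: "torn" (length 4)
Number of 2-grams = length - 2 + 1 = 4 - 2 + 1
= 3


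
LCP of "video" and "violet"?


Word 1: "video"
Word 2: "violet"
Comparing from start:
  Pos 0: 'v' == 'v'
  Pos 1: 'i' == 'i'
  Pos 2: 'd' != 'o' (stop)
LCP = "vi" (length 2)


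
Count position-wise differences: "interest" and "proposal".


Comparing character by character (same length = 8):
  Pos 0: 'i' vs 'p' !=
  Pos 1: 'n' vs 'r' !=
  Pos 2: 't' vs 'o' !=
  Pos 3: 'e' vs 'p' !=
  Pos 4: 'r' vs 'o' !=
  Pos 5: 'e' vs 's' !=
  Pos 6: 's' vs 'a' !=
  Pos 7: 't' vs 'l' !=
Hamming distance = 8


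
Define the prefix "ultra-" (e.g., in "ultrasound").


Prefix: ultra-
As in: ultrasound -> ultra- + sound
Meaning = beyond


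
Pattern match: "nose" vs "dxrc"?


Pattern of "nose": [0, 1, 2, 3]
Pattern of "dxrc": [0, 1, 2, 3]
Patterns match
Same pattern = Yes


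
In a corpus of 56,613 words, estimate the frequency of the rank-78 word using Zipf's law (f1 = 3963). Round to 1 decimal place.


Zipf's law: f(r) = f(1) / r
f(1) = 3963
f(78) = 3963 / 78
= 50.8 occurrences


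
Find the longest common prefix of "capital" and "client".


Word 1: "capital"
Word 2: "client"
Comparing from start:
  Pos 0: 'c' == 'c'
  Pos 1: 'a' != 'l' (stop)
LCP = "c" (length 1)


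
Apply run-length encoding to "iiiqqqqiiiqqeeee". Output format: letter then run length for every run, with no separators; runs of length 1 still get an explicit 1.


String: "iiiqqqqiiiqqeeee"
Scanning for consecutive runs:
  'i' x 3
  'q' x 4
  'i' x 3
  'q' x 2
  'e' x 4
RLE = "i3q4i3q2e4"


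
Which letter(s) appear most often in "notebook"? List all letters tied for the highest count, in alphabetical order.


Word: "notebook"
Letter counts:
  'b': 1
  'e': 1
  'k': 1
  'n': 1
  'o': 3
  't': 1
Maximum count = 3
Most frequent = 'o' (3 times each)


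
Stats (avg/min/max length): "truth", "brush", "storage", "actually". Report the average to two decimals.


Lengths: "truth"=5, "brush"=5, "storage"=7, "actually"=8
Sum = 25, Count = 4
Average = 25/4 = 6.25
= avg=6.25, min=5, max=8


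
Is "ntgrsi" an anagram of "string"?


Word 1: "string" → sorted: ginrst
Word 2: "ntgrsi" → sorted: ginrst
Same letters? ginrst == ginrst
Anagram = Yes


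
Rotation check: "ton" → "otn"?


Word: "ton", Candidate: "otn"
Method: check if candidate is substring of word+word
"tonton" contains "otn"? No
Is rotation = No


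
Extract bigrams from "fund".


Word: "fund" (length 4)
Number of bigrams = 4 - 2 + 1 = 3
  Position 0: "fu"
  Position 1: "un"
  Position 2: "nd"
Bigrams = "fu", "un", "nd"


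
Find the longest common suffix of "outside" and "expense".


Word 1: "outside"
Word 2: "expense"
Comparing from end:
  Pos -1: 'e' == 'e'
  Pos -2: 'd' != 's' (stop)
LCS = "e" (length 1)


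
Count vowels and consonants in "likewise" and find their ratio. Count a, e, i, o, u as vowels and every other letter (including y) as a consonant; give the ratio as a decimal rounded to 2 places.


Word: "likewise"
Vowels (a,e,i,o,u): 4
Consonants: 4
Ratio = 4/4
= 1.00


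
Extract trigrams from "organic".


Word: "organic" (length 7)
Number of trigrams = 7 - 3 + 1 = 5
  Position 0: "org"
  Position 1: "rga"
  Position 2: "gan"
  Position 3: "ani"
  Position 4: "nic"
Trigrams = "org", "rga", "gan", "ani", "nic"


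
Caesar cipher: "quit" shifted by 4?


Word: "quit"
Shift: 4
Each letter → (letter + shift) mod 26:
  'q' (16) + 4 = 20 → 'u'
  'u' (20) + 4 = 24 → 'y'
  'i' (8) + 4 = 12 → 'm'
  't' (19) + 4 = 23 → 'x'
Result = "uymx"


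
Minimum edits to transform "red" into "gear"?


Word 1: "red" (length 3)
Word 2: "gear" (length 4)
One optimal edit sequence (insert/delete/substitute each cost 1):
  1. substitute 'r' -> 'g'  (+1)
  2. keep 'e'
  3. insert 'a'  (+1)
  4. substitute 'd' -> 'r'  (+1)
Total edit operations: 3
Edit distance = 3


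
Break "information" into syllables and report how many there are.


Word: "information"
Syllable breakdown: in-for-ma-tion
Counting: 4 parts
= 4 syllables


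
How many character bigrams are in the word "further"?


Word: "further" (length 7)
Number of 2-grams = length - 2 + 1 = 7 - 2 + 1
= 6


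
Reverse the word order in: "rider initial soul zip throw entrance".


Original: "rider initial soul zip throw entrance"
Words (1..n): rider | initial | soul | zip | throw | entrance
Reversed (n..1): entrance | throw | zip | soul | initial | rider
Result = "entrance throw zip soul initial rider"


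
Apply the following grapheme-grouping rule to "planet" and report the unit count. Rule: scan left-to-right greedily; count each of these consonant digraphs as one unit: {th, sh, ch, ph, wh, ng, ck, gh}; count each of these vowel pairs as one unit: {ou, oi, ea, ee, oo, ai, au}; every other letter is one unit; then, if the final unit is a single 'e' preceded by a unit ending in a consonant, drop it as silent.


Word: "planet" (6 letters)
Left-to-right scan:
  [1] 'p' (letter)
  [2] 'l' (letter)
  [3] 'a' (letter)
  [4] 'n' (letter)
  [5] 'e' (letter)
  [6] 't' (letter)
Units from scan: 6
Sound units = 6 units


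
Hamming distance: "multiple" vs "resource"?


Comparing character by character (same length = 8):
  Pos 0: 'm' vs 'r' !=
  Pos 1: 'u' vs 'e' !=
  Pos 2: 'l' vs 's' !=
  Pos 3: 't' vs 'o' !=
  Pos 4: 'i' vs 'u' !=
  Pos 5: 'p' vs 'r' !=
  Pos 6: 'l' vs 'c' !=
  Pos 7: 'e' vs 'e' =
Hamming distance = 7


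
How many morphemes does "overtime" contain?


Word: "overtime"
Morphemes: over- / time
Each morpheme carries meaning
= 2 morphemes


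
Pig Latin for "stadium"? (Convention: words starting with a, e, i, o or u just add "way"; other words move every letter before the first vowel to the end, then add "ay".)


Word: "stadium"
Starts with consonant(s) → move to end, add 'ay'
Consonant cluster: "st"
Pig Latin = "adiumstay"


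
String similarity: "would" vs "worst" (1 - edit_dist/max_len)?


Word 1: "would" (length 5)
Word 2: "worst" (length 5)
One optimal edit sequence:
  1. keep 'w'
  2. keep 'o'
  3. substitute 'u' -> 'r'  (+1)
  4. substitute 'l' -> 's'  (+1)
  5. substitute 'd' -> 't'  (+1)
Edit distance = 3
Max length = max(5, 5) = 5
Similarity = 1 - 3/5
= 0.4000


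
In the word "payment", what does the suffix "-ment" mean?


Suffix: -ment
Example: payment = pay + -ment
Meaning = result of action


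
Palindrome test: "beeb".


Word: "beeb"
Reversed: "beeb"
Forward == Backward? beeb == beeb
Palindrome = Yes


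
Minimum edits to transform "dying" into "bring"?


Word 1: "dying" (length 5)
Word 2: "bring" (length 5)
One optimal edit sequence (insert/delete/substitute each cost 1):
  1. substitute 'd' -> 'b'  (+1)
  2. substitute 'y' -> 'r'  (+1)
  3. keep 'i'
  4. keep 'n'
  5. keep 'g'
Total edit operations: 2
Edit distance = 2


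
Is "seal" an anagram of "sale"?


Word 1: "sale" → sorted: aels
Word 2: "seal" → sorted: aels
Same letters? aels == aels
Anagram = Yes


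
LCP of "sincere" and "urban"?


Word 1: "sincere"
Word 2: "urban"
Comparing from start:
  Pos 0: 's' != 'u' (stop)
LCP = "" (length 0)


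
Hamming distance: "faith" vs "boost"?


Comparing character by character (same length = 5):
  Pos 0: 'f' vs 'b' !=
  Pos 1: 'a' vs 'o' !=
  Pos 2: 'i' vs 'o' !=
  Pos 3: 't' vs 's' !=
  Pos 4: 'h' vs 't' !=
Hamming distance = 5


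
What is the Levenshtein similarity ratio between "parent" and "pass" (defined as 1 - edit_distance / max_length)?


Word 1: "parent" (length 6)
Word 2: "pass" (length 4)
One optimal edit sequence:
  1. keep 'p'
  2. keep 'a'
  3. delete 'r'  (+1)
  4. delete 'e'  (+1)
  5. substitute 'n' -> 's'  (+1)
  6. substitute 't' -> 's'  (+1)
Edit distance = 4
Max length = max(6, 4) = 6
Similarity = 1 - 4/6
= 0.3333


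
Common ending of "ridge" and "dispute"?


Word 1: "ridge"
Word 2: "dispute"
Comparing from end:
  Pos -1: 'e' == 'e'
  Pos -2: 'g' != 't' (stop)
LCS = "e" (length 1)


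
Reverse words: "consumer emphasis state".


Original: "consumer emphasis state"
Words (1..n): consumer | emphasis | state
Reversed (n..1): state | emphasis | consumer
Result = "state emphasis consumer"


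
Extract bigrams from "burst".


Word: "burst" (length 5)
Number of bigrams = 5 - 2 + 1 = 4
  Position 0: "bu"
  Position 1: "ur"
  Position 2: "rs"
  Position 3: "st"
Bigrams = "bu", "ur", "rs", "st"


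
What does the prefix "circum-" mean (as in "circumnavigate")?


Prefix: circum-
As in: circumnavigate -> circum- + navigate
Meaning = around


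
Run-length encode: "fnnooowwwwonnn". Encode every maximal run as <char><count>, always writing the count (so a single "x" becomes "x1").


String: "fnnooowwwwonnn"
Scanning for consecutive runs:
  'f' x 1
  'n' x 2
  'o' x 3
  'w' x 4
  'o' x 1
  'n' x 3
RLE = "f1n2o3w4o1n3"


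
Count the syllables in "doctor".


Word: "doctor"
Syllable breakdown: doc / tor
Counting: 2 parts
= 2 syllables


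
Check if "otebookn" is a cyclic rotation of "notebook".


Word: "notebook", Candidate: "otebookn"
Method: check if candidate is substring of word+word
"notebooknotebook" contains "otebookn"? Yes
Is rotation = Yes


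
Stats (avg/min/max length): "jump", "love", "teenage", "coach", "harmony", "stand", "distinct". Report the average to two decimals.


Lengths: "jump"=4, "love"=4, "teenage"=7, "coach"=5, "harmony"=7, "stand"=5, "distinct"=8
Sum = 40, Count = 7
Average = 40/7 = 5.71
= avg=5.71, min=4, max=8


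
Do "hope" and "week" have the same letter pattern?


Pattern of "hope": [0, 1, 2, 3]
Pattern of "week": [0, 1, 1, 2]
Patterns do not match
Same pattern = No


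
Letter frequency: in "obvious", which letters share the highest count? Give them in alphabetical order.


Word: "obvious"
Letter counts:
  'b': 1
  'i': 1
  'o': 2
  's': 1
  'u': 1
  'v': 1
Maximum count = 2
Most frequent = 'o' (2 times each)


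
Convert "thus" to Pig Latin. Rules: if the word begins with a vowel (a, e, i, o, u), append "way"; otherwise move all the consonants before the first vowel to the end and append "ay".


Word: "thus"
Starts with consonant(s) → move to end, add 'ay'
Consonant cluster: "th"
Pig Latin = "usthay"


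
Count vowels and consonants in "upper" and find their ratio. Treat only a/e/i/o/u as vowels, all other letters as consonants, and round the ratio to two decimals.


Word: "upper"
Vowels (a,e,i,o,u): 2
Consonants: 3
Ratio = 2/3
= 0.67


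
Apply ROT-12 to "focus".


Word: "focus"
Shift: 12
Each letter → (letter + shift) mod 26:
  'f' (5) + 12 = 17 → 'r'
  'o' (14) + 12 = 0 → 'a'
  'c' (2) + 12 = 14 → 'o'
  'u' (20) + 12 = 6 → 'g'
  's' (18) + 12 = 4 → 'e'
Result = "raoge"


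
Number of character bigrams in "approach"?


Word: "approach" (length 8)
Number of 2-grams = length - 2 + 1 = 8 - 2 + 1
= 7


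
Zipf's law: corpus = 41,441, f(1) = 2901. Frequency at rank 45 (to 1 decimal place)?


Zipf's law: f(r) = f(1) / r
f(1) = 2901
f(45) = 2901 / 45
= 64.5 occurrences


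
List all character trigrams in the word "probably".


Word: "probably" (length 8)
Number of trigrams = 8 - 3 + 1 = 6
  Position 0: "pro"
  Position 1: "rob"
  Position 2: "oba"
  Position 3: "bab"
  Position 4: "abl"
  Position 5: "bly"
Trigrams = "pro", "rob", "oba", "bab", "abl", "bly"


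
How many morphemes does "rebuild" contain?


Word: "rebuild"
Morphemes: re- + build
Each morpheme carries meaning
= 2 morphemes


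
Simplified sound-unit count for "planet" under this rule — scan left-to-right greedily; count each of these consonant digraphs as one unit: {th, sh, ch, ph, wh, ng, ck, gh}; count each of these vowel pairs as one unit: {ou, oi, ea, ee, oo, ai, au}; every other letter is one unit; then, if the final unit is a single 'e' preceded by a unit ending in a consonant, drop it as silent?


Word: "planet" (6 letters)
Left-to-right scan:
  [1] 'p' (letter)
  [2] 'l' (letter)
  [3] 'a' (letter)
  [4] 'n' (letter)
  [5] 'e' (letter)
  [6] 't' (letter)
Units from scan: 6
Sound units = 6 units


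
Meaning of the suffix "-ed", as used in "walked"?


Suffix: -ed
As in: walked -> walk + -ed
Meaning = past tense


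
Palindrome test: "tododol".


Word: "tododol"
Reversed: "lododot"
Forward == Backward? tododol != lododot
Palindrome = No


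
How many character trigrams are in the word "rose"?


Word: "rose" (length 4)
Number of 3-grams = length - 3 + 1 = 4 - 3 + 1
= 2


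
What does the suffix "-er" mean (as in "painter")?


Suffix: -er
Example: painter = paint + -er
Meaning = one who / more


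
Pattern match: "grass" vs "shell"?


Pattern of "grass": [0, 1, 2, 3, 3]
Pattern of "shell": [0, 1, 2, 3, 3]
Patterns match
Same pattern = Yes


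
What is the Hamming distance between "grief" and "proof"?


Comparing character by character (same length = 5):
  Pos 0: 'g' vs 'p' !=
  Pos 1: 'r' vs 'r' =
  Pos 2: 'i' vs 'o' !=
  Pos 3: 'e' vs 'o' !=
  Pos 4: 'f' vs 'f' =
Hamming distance = 3


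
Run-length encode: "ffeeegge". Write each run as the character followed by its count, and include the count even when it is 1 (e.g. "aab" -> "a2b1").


String: "ffeeegge"
Scanning for consecutive runs:
  'f' x 2
  'e' x 3
  'g' x 2
  'e' x 1
RLE = "f2e3g2e1"


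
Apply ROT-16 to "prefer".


Word: "prefer"
Shift: 16
Each letter → (letter + shift) mod 26:
  'p' (15) + 16 = 5 → 'f'
  'r' (17) + 16 = 7 → 'h'
  'e' (4) + 16 = 20 → 'u'
  'f' (5) + 16 = 21 → 'v'
  'e' (4) + 16 = 20 → 'u'
  'r' (17) + 16 = 7 → 'h'
Result = "fhuvuh"


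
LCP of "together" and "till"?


Word 1: "together"
Word 2: "till"
Comparing from start:
  Pos 0: 't' == 't'
  Pos 1: 'o' != 'i' (stop)
LCP = "t" (length 1)


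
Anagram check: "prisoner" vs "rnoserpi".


Word 1: "prisoner" → sorted: einoprrs
Word 2: "rnoserpi" → sorted: einoprrs
Same letters? einoprrs == einoprrs
Anagram = Yes


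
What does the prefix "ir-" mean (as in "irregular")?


Prefix: ir-
As in: irregular -> ir- + regular
Meaning = not


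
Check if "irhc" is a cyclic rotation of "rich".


Word: "rich", Candidate: "irhc"
Method: check if candidate is substring of word+word
"richrich" contains "irhc"? No
Is rotation = No


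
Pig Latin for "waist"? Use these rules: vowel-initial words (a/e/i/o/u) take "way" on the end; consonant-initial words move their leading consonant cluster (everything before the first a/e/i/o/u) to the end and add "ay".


Word: "waist"
Starts with consonant(s) → move to end, add 'ay'
Consonant cluster: "w"
Pig Latin = "aistway"


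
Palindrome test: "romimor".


Word: "romimor"
Reversed: "romimor"
Forward == Backward? romimor == romimor
Palindrome = Yes


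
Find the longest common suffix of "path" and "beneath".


Word 1: "path"
Word 2: "beneath"
Comparing from end:
  Pos -1: 'h' == 'h'
  Pos -2: 't' == 't'
  Pos -3: 'a' == 'a'
  Pos -4: 'p' != 'e' (stop)
LCS = "ath" (length 3)


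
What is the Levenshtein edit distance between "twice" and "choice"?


Word 1: "twice" (length 5)
Word 2: "choice" (length 6)
One optimal edit sequence (insert/delete/substitute each cost 1):
  1. insert 'c'  (+1)
  2. substitute 't' -> 'h'  (+1)
  3. substitute 'w' -> 'o'  (+1)
  4. keep 'i'
  5. keep 'c'
  6. keep 'e'
Total edit operations: 3
Edit distance = 3


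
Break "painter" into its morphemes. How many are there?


Word: "painter"
Morphemes: paint | -er
Each morpheme carries meaning
= 2 morphemes


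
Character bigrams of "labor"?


Word: "labor" (length 5)
Number of bigrams = 5 - 2 + 1 = 4
  Position 0: "la"
  Position 1: "ab"
  Position 2: "bo"
  Position 3: "or"
Bigrams = "la", "ab", "bo", "or"


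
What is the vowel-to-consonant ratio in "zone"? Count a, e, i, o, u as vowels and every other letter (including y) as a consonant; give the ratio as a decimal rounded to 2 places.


Word: "zone"
Vowels (a,e,i,o,u): 2
Consonants: 2
Ratio = 2/2
= 1.00


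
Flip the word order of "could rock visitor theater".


Original: "could rock visitor theater"
Words (1..n): could | rock | visitor | theater
Reversed (n..1): theater | visitor | rock | could
Result = "theater visitor rock could"


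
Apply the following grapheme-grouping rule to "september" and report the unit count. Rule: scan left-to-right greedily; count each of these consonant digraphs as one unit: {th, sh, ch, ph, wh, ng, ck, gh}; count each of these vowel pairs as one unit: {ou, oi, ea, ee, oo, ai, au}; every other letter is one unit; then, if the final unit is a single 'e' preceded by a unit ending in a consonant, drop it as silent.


Word: "september" (9 letters)
Left-to-right scan:
  [1] 's' (letter)
  [2] 'e' (letter)
  [3] 'p' (letter)
  [4] 't' (letter)
  [5] 'e' (letter)
  [6] 'm' (letter)
  [7] 'b' (letter)
  [8] 'e' (letter)
  [9] 'r' (letter)
Units from scan: 9
Sound units = 9 units


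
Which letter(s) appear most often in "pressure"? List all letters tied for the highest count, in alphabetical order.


Word: "pressure"
Letter counts:
  'e': 2
  'p': 1
  'r': 2
  's': 2
  'u': 1
Maximum count = 2
Most frequent = 'e', 'r', 's' (2 times each)


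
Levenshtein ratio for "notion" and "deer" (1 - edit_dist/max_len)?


Word 1: "notion" (length 6)
Word 2: "deer" (length 4)
One optimal edit sequence:
  1. delete 'n'  (+1)
  2. delete 'o'  (+1)
  3. substitute 't' -> 'd'  (+1)
  4. substitute 'i' -> 'e'  (+1)
  5. substitute 'o' -> 'e'  (+1)
  6. substitute 'n' -> 'r'  (+1)
Edit distance = 6
Max length = max(6, 4) = 6
Similarity = 1 - 6/6
= 0.0000


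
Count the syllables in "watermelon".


Word: "watermelon"
Syllable breakdown: wa / ter / mel / on
Counting: 4 parts
= 4 syllables


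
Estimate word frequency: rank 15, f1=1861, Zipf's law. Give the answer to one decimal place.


Zipf's law: f(r) = f(1) / r
f(1) = 1861
f(15) = 1861 / 15
= 124.1 occurrences


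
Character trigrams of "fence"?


Word: "fence" (length 5)
Number of trigrams = 5 - 3 + 1 = 3
  Position 0: "fen"
  Position 1: "enc"
  Position 2: "nce"
Trigrams = "fen", "enc", "nce"


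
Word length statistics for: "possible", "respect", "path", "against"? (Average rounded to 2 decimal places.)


Lengths: "possible"=8, "respect"=7, "path"=4, "against"=7
Sum = 26, Count = 4
Average = 26/4 = 6.50
= avg=6.50, min=4, max=8


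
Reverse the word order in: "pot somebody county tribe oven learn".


Original: "pot somebody county tribe oven learn"
Words (1..n): pot | somebody | county | tribe | oven | learn
Reversed (n..1): learn | oven | tribe | county | somebody | pot
Result = "learn oven tribe county somebody pot"


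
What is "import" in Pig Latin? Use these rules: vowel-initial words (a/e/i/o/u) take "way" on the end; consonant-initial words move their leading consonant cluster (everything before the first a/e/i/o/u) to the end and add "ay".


Word: "import"
Starts with vowel → add 'way'
Pig Latin = "importway"


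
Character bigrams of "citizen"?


Word: "citizen" (length 7)
Number of bigrams = 7 - 2 + 1 = 6
  Position 0: "ci"
  Position 1: "it"
  Position 2: "ti"
  Position 3: "iz"
  Position 4: "ze"
  Position 5: "en"
Bigrams = "ci", "it", "ti", "iz", "ze", "en"


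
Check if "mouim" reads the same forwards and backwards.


Word: "mouim"
Reversed: "miuom"
Forward == Backward? mouim != miuom
Palindrome = No


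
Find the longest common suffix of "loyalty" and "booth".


Word 1: "loyalty"
Word 2: "booth"
Comparing from end:
  Pos -1: 'y' != 'h' (stop)
LCS = "" (length 0)


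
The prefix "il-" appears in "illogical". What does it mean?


Prefix: il-
Example: illogical (il- + logical)
Meaning = not


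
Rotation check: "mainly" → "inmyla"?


Word: "mainly", Candidate: "inmyla"
Method: check if candidate is substring of word+word
"mainlymainly" contains "inmyla"? No
Is rotation = No


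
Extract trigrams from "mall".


Word: "mall" (length 4)
Number of trigrams = 4 - 3 + 1 = 2
  Position 0: "mal"
  Position 1: "all"
Trigrams = "mal", "all"


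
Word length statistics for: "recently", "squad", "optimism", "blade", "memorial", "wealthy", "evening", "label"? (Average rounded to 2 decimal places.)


Lengths: "recently"=8, "squad"=5, "optimism"=8, "blade"=5, "memorial"=8, "wealthy"=7, "evening"=7, "label"=5
Sum = 53, Count = 8
Average = 53/8 = 6.63
= avg=6.63, min=5, max=8


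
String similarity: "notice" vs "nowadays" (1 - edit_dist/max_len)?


Word 1: "notice" (length 6)
Word 2: "nowadays" (length 8)
One optimal edit sequence:
  1. keep 'n'
  2. keep 'o'
  3. insert 'w'  (+1)
  4. insert 'a'  (+1)
  5. substitute 't' -> 'd'  (+1)
  6. substitute 'i' -> 'a'  (+1)
  7. substitute 'c' -> 'y'  (+1)
  8. substitute 'e' -> 's'  (+1)
Edit distance = 6
Max length = max(6, 8) = 8
Similarity = 1 - 6/8
= 0.2500


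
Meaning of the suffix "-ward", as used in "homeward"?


Suffix: -ward
Example: homeward = home + -ward
Meaning = in the direction of


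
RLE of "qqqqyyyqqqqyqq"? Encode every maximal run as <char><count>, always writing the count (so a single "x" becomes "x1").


String: "qqqqyyyqqqqyqq"
Scanning for consecutive runs:
  'q' x 4
  'y' x 3
  'q' x 4
  'y' x 1
  'q' x 2
RLE = "q4y3q4y1q2"


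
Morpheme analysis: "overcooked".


Word: "overcooked"
Morphemes: over- | cook | -ed
Each morpheme carries meaning
= 3 morphemes


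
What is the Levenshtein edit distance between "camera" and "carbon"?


Word 1: "camera" (length 6)
Word 2: "carbon" (length 6)
One optimal edit sequence (insert/delete/substitute each cost 1):
  1. keep 'c'
  2. keep 'a'
  3. substitute 'm' -> 'r'  (+1)
  4. substitute 'e' -> 'b'  (+1)
  5. substitute 'r' -> 'o'  (+1)
  6. substitute 'a' -> 'n'  (+1)
Total edit operations: 4
Edit distance = 4


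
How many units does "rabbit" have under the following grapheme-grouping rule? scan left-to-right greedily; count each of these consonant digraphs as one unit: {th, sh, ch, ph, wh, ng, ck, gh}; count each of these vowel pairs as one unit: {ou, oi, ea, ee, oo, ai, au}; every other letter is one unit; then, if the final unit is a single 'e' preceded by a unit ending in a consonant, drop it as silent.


Word: "rabbit" (6 letters)
Left-to-right scan:
  1. 'r' (letter)
  2. 'a' (letter)
  3. 'b' (letter)
  4. 'b' (letter)
  5. 'i' (letter)
  6. 't' (letter)
Units from scan: 6
Sound units = 6 units


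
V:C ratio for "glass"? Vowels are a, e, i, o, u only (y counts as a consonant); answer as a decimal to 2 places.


Word: "glass"
Vowels (a,e,i,o,u): 1
Consonants: 4
Ratio = 1/4
= 0.25


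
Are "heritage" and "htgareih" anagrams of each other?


Word 1: "heritage" → sorted: aeeghirt
Word 2: "htgareih" → sorted: aeghhirt
Same letters? aeeghirt != aeghhirt
Anagram = No


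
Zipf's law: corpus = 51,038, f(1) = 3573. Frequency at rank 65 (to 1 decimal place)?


Zipf's law: f(r) = f(1) / r
f(1) = 3573
f(65) = 3573 / 65
= 55.0 occurrences


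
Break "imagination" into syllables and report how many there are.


Word: "imagination"
Syllable breakdown: i | mag | i | na | tion
Counting: 5 parts
= 5 syllables


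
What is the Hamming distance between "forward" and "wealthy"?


Comparing character by character (same length = 7):
  Pos 0: 'f' vs 'w' !=
  Pos 1: 'o' vs 'e' !=
  Pos 2: 'r' vs 'a' !=
  Pos 3: 'w' vs 'l' !=
  Pos 4: 'a' vs 't' !=
  Pos 5: 'r' vs 'h' !=
  Pos 6: 'd' vs 'y' !=
Hamming distance = 7


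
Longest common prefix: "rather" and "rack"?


Word 1: "rather"
Word 2: "rack"
Comparing from start:
  Pos 0: 'r' == 'r'
  Pos 1: 'a' == 'a'
  Pos 2: 't' != 'c' (stop)
LCP = "ra" (length 2)


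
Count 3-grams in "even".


Word: "even" (length 4)
Number of 3-grams = length - 3 + 1 = 4 - 3 + 1
= 2


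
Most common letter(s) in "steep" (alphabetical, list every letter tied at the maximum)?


Word: "steep"
Letter counts:
  'e': 2
  'p': 1
  's': 1
  't': 1
Maximum count = 2
Most frequent = 'e' (2 times each)


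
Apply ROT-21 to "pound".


Word: "pound"
Shift: 21
Each letter → (letter + shift) mod 26:
  'p' (15) + 21 = 10 → 'k'
  'o' (14) + 21 = 9 → 'j'
  'u' (20) + 21 = 15 → 'p'
  'n' (13) + 21 = 8 → 'i'
  'd' (3) + 21 = 24 → 'y'
Result = "kjpiy"


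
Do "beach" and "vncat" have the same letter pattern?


Pattern of "beach": [0, 1, 2, 3, 4]
Pattern of "vncat": [0, 1, 2, 3, 4]
Patterns match
Same pattern = Yes


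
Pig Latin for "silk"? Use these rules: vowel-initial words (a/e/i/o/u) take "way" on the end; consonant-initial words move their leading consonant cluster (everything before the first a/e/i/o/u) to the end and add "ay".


Word: "silk"
Starts with consonant(s) → move to end, add 'ay'
Consonant cluster: "s"
Pig Latin = "ilksay"


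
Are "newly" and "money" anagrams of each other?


Word 1: "newly" → sorted: elnwy
Word 2: "money" → sorted: emnoy
Same letters? elnwy != emnoy
Anagram = No


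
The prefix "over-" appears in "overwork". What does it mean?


Prefix: over-
Example: overwork (over- + work)
Meaning = excessive


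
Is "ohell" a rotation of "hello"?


Word: "hello", Candidate: "ohell"
Method: check if candidate is substring of word+word
"hellohello" contains "ohell"? Yes
Is rotation = Yes


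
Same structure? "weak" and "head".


Pattern of "weak": [0, 1, 2, 3]
Pattern of "head": [0, 1, 2, 3]
Patterns match
Same pattern = Yes


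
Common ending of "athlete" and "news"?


Word 1: "athlete"
Word 2: "news"
Comparing from end:
  Pos -1: 'e' != 's' (stop)
LCS = "" (length 0)


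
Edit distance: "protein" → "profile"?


Word 1: "protein" (length 7)
Word 2: "profile" (length 7)
One optimal edit sequence (insert/delete/substitute each cost 1):
  1. keep 'p'
  2. keep 'r'
  3. keep 'o'
  4. substitute 't' -> 'f'  (+1)
  5. substitute 'e' -> 'i'  (+1)
  6. substitute 'i' -> 'l'  (+1)
  7. substitute 'n' -> 'e'  (+1)
Total edit operations: 4
Edit distance = 4


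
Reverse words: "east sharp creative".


Original: "east sharp creative"
Words (1..n): east | sharp | creative
Reversed (n..1): creative | sharp | east
Result = "creative sharp east"


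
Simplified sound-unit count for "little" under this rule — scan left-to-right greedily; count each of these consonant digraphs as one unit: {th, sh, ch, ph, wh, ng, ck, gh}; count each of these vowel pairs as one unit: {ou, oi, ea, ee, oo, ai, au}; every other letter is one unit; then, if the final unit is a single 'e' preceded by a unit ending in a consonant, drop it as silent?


Word: "little" (6 letters)
Left-to-right scan:
  1. 'l' (letter)
  2. 'i' (letter)
  3. 't' (letter)
  4. 't' (letter)
  5. 'l' (letter)
  6. 'e' (letter)
Units from scan: 6
Final unit is 'e' after a consonant -> drop as silent (-1)
Sound units = 5 units


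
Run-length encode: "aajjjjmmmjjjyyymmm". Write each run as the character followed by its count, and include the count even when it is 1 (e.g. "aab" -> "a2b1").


String: "aajjjjmmmjjjyyymmm"
Scanning for consecutive runs:
  'a' x 2
  'j' x 4
  'm' x 3
  'j' x 3
  'y' x 3
  'm' x 3
RLE = "a2j4m3j3y3m3"


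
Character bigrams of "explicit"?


Word: "explicit" (length 8)
Number of bigrams = 8 - 2 + 1 = 7
  Position 0: "ex"
  Position 1: "xp"
  Position 2: "pl"
  Position 3: "li"
  Position 4: "ic"
  Position 5: "ci"
  Position 6: "it"
Bigrams = "ex", "xp", "pl", "li", "ic", "ci", "it"


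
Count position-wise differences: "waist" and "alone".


Comparing character by character (same length = 5):
  Pos 0: 'w' vs 'a' !=
  Pos 1: 'a' vs 'l' !=
  Pos 2: 'i' vs 'o' !=
  Pos 3: 's' vs 'n' !=
  Pos 4: 't' vs 'e' !=
Hamming distance = 5


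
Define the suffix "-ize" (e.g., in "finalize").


Suffix: -ize
Example: finalize (final + -ize)
Meaning = to make


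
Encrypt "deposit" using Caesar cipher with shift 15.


Word: "deposit"
Shift: 15
Each letter → (letter + shift) mod 26:
  'd' (3) + 15 = 18 → 's'
  'e' (4) + 15 = 19 → 't'
  'p' (15) + 15 = 4 → 'e'
  'o' (14) + 15 = 3 → 'd'
  's' (18) + 15 = 7 → 'h'
  'i' (8) + 15 = 23 → 'x'
  't' (19) + 15 = 8 → 'i'
Result = "stedhxi"


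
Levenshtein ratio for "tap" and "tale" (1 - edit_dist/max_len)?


Word 1: "tap" (length 3)
Word 2: "tale" (length 4)
One optimal edit sequence:
  1. keep 't'
  2. keep 'a'
  3. insert 'l'  (+1)
  4. substitute 'p' -> 'e'  (+1)
Edit distance = 2
Max length = max(3, 4) = 4
Similarity = 1 - 2/4
= 0.5000


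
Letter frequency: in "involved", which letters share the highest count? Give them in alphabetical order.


Word: "involved"
Letter counts:
  'd': 1
  'e': 1
  'i': 1
  'l': 1
  'n': 1
  'o': 1
  'v': 2
Maximum count = 2
Most frequent = 'v' (2 times each)


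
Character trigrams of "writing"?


Word: "writing" (length 7)
Number of trigrams = 7 - 3 + 1 = 5
  Position 0: "wri"
  Position 1: "rit"
  Position 2: "iti"
  Position 3: "tin"
  Position 4: "ing"
Trigrams = "wri", "rit", "iti", "tin", "ing"


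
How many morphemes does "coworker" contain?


Word: "coworker"
Morphemes: co- + work + -er
Each morpheme carries meaning
= 3 morphemes


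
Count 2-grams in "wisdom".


Word: "wisdom" (length 6)
Number of 2-grams = length - 2 + 1 = 6 - 2 + 1
= 5


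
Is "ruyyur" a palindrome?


Word: "ruyyur"
Reversed: "ruyyur"
Forward == Backward? ruyyur == ruyyur
Palindrome = Yes


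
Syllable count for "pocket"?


Word: "pocket"
Syllable breakdown: pock-et
Counting: 2 parts
= 2 syllables


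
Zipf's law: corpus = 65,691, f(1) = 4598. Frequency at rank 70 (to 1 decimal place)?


Zipf's law: f(r) = f(1) / r
f(1) = 4598
f(70) = 4598 / 70
= 65.7 occurrences


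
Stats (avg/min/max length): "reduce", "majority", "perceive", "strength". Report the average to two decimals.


Lengths: "reduce"=6, "majority"=8, "perceive"=8, "strength"=8
Sum = 30, Count = 4
Average = 30/4 = 7.50
= avg=7.50, min=6, max=8


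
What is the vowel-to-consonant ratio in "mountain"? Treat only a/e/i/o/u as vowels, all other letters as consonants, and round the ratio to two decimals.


Word: "mountain"
Vowels (a,e,i,o,u): 4
Consonants: 4
Ratio = 4/4
= 1.00


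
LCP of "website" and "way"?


Word 1: "website"
Word 2: "way"
Comparing from start:
  Pos 0: 'w' == 'w'
  Pos 1: 'e' != 'a' (stop)
LCP = "w" (length 1)


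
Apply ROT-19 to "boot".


Word: "boot"
Shift: 19
Each letter → (letter + shift) mod 26:
  'b' (1) + 19 = 20 → 'u'
  'o' (14) + 19 = 7 → 'h'
  'o' (14) + 19 = 7 → 'h'
  't' (19) + 19 = 12 → 'm'
Result = "uhhm"


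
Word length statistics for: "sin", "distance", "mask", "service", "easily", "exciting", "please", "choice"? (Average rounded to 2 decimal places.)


Lengths: "sin"=3, "distance"=8, "mask"=4, "service"=7, "easily"=6, "exciting"=8, "please"=6, "choice"=6
Sum = 48, Count = 8
Average = 48/8 = 6.00
= avg=6.00, min=3, max=8


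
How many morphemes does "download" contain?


Word: "download"
Morphemes: down- | load
Each morpheme carries meaning
= 2 morphemes


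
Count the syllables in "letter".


Word: "letter"
Syllable breakdown: let | ter
Counting: 2 parts
= 2 syllables


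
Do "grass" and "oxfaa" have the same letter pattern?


Pattern of "grass": [0, 1, 2, 3, 3]
Pattern of "oxfaa": [0, 1, 2, 3, 3]
Patterns match
Same pattern = Yes


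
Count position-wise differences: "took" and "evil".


Comparing character by character (same length = 4):
  Pos 0: 't' vs 'e' !=
  Pos 1: 'o' vs 'v' !=
  Pos 2: 'o' vs 'i' !=
  Pos 3: 'k' vs 'l' !=
Hamming distance = 4


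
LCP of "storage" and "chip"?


Word 1: "storage"
Word 2: "chip"
Comparing from start:
  Pos 0: 's' != 'c' (stop)
LCP = "" (length 0)


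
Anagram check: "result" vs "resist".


Word 1: "result" → sorted: elrstu
Word 2: "resist" → sorted: eirsst
Same letters? elrstu != eirsst
Anagram = No


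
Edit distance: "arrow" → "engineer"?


Word 1: "arrow" (length 5)
Word 2: "engineer" (length 8)
One optimal edit sequence (insert/delete/substitute each cost 1):
  1. insert 'e'  (+1)
  2. insert 'n'  (+1)
  3. insert 'g'  (+1)
  4. substitute 'a' -> 'i'  (+1)
  5. substitute 'r' -> 'n'  (+1)
  6. substitute 'r' -> 'e'  (+1)
  7. substitute 'o' -> 'e'  (+1)
  8. substitute 'w' -> 'r'  (+1)
Total edit operations: 8
Edit distance = 8


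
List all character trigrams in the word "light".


Word: "light" (length 5)
Number of trigrams = 5 - 3 + 1 = 3
  Position 0: "lig"
  Position 1: "igh"
  Position 2: "ght"
Trigrams = "lig", "igh", "ght"
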